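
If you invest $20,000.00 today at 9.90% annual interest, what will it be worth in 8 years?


Future value formula: FV = PV × (1 + r)^t
FV = $20,000.00 × (1 + 0.099)^8
FV = $20,000.00 × 2.1280486
FV = $42,560.97

FV = PV × (1 + r)^t = $42,560.97


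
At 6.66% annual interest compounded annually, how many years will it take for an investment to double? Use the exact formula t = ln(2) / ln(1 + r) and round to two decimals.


Doubling condition: (1 + r)^t = 2
Take ln of both sides: t × ln(1 + r) = ln(2)
t = ln(2) / ln(1 + r)
t = 0.693147 / 0.064476
t = 10.75

t = ln(2) / ln(1 + r) = 10.75 years


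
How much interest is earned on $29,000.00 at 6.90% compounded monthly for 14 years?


Compound interest earned = final amount − principal.
A = P(1 + r/n)^(nt) = $29,000.00 × (1 + 0.069/12)^(12 × 14) = $75,984.49
Interest = A − P = $75,984.49 − $29,000.00 = $46,984.49

Interest = A - P = $46,984.49


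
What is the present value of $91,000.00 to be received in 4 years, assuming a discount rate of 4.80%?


Present value formula: PV = FV / (1 + r)^t
PV = $91,000.00 / (1 + 0.048)^4
PV = $91,000.00 / 1.2062717
PV = $75,439.06

PV = FV / (1 + r)^t = $75,439.06


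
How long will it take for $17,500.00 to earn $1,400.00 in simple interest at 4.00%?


Rearrange the simple interest formula for t:
I = P × r × t  ⇒  t = I / (P × r)
t = $1,400.00 / ($17,500.00 × 0.04)
t = 2

t = I/(P×r) = 2 years


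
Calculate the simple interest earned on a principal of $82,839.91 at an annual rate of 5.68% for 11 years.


Simple interest formula: I = P × r × t
I = $82,839.91 × 0.0568 × 11
I = $51,758.38

I = P × r × t = $51,758.38


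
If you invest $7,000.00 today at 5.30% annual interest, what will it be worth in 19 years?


Future value formula: FV = PV × (1 + r)^t
FV = $7,000.00 × (1 + 0.053)^19
FV = $7,000.00 × 2.667713
FV = $18,673.99

FV = PV × (1 + r)^t = $18,673.99


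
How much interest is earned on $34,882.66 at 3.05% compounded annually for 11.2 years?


Compound interest earned = final amount − principal.
A = P(1 + r/n)^(nt) = $34,882.66 × (1 + 0.0305/1)^(1 × 11.2) = $48,836.79
Interest = A − P = $48,836.79 − $34,882.66 = $13,954.13

Interest = A - P = $13,954.13


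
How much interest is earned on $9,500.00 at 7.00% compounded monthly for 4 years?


Compound interest earned = final amount − principal.
A = P(1 + r/n)^(nt) = $9,500.00 × (1 + 0.07/12)^(12 × 4) = $12,559.51
Interest = A − P = $12,559.51 − $9,500.00 = $3,059.51

Interest = A - P = $3,059.51


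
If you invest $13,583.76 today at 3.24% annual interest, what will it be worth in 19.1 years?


Future value formula: FV = PV × (1 + r)^t
FV = $13,583.76 × (1 + 0.0324)^19.1
FV = $13,583.76 × 1.8386401
FV = $24,975.65

FV = PV × (1 + r)^t = $24,975.65


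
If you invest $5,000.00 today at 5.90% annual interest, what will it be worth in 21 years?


Future value formula: FV = PV × (1 + r)^t
FV = $5,000.00 × (1 + 0.059)^21
FV = $5,000.00 × 3.3328454
FV = $16,664.23

FV = PV × (1 + r)^t = $16,664.23


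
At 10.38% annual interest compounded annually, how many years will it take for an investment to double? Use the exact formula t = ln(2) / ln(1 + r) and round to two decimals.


Doubling condition: (1 + r)^t = 2
Take ln of both sides: t × ln(1 + r) = ln(2)
t = ln(2) / ln(1 + r)
t = 0.693147 / 0.098759
t = 7.02

t = ln(2) / ln(1 + r) = 7.02 years


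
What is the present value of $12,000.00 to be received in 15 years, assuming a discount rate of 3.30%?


Present value formula: PV = FV / (1 + r)^t
PV = $12,000.00 / (1 + 0.033)^15
PV = $12,000.00 / 1.627439
PV = $7,373.55

PV = FV / (1 + r)^t = $7,373.55


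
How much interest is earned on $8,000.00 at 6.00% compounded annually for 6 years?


Compound interest earned = final amount − principal.
A = P(1 + r/n)^(nt) = $8,000.00 × (1 + 0.06/1)^(1 × 6) = $11,348.15
Interest = A − P = $11,348.15 − $8,000.00 = $3,348.15

Interest = A - P = $3,348.15


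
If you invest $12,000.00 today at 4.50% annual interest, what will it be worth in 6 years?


Future value formula: FV = PV × (1 + r)^t
FV = $12,000.00 × (1 + 0.045)^6
FV = $12,000.00 × 1.302260
FV = $15,627.12

FV = PV × (1 + r)^t = $15,627.12


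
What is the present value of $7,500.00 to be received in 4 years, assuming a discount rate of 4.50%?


Present value formula: PV = FV / (1 + r)^t
PV = $7,500.00 / (1 + 0.045)^4
PV = $7,500.00 / 1.192519
PV = $6,289.21

PV = FV / (1 + r)^t = $6,289.21


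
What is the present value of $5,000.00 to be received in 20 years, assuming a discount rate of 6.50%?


Present value formula: PV = FV / (1 + r)^t
PV = $5,000.00 / (1 + 0.065)^20
PV = $5,000.00 / 3.523645
PV = $1,418.99

PV = FV / (1 + r)^t = $1,418.99


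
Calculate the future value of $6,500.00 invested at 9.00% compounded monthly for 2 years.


Compound interest formula: A = P(1 + r/n)^(nt)
A = $6,500.00 × (1 + 0.09/12)^(12 × 2)
Growth factor: (1 + 0.09/12)^24 = 1.196414
A = $6,500.00 × 1.196414
A = $7,776.69

A = P(1 + r/n)^(nt) = $7,776.69


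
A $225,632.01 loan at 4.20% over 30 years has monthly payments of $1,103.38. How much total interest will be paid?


Total paid over the life of the loan = PMT × n.
Total paid = $1,103.38 × 360 = $397,216.80
Total interest = total paid − principal = $397,216.80 − $225,632.01 = $171,584.79

Total interest = (PMT × n) - PV = $171,584.79


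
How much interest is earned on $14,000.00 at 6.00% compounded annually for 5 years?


Compound interest earned = final amount − principal.
A = P(1 + r/n)^(nt) = $14,000.00 × (1 + 0.06/1)^(1 × 5) = $18,735.16
Interest = A − P = $18,735.16 − $14,000.00 = $4,735.16

Interest = A - P = $4,735.16


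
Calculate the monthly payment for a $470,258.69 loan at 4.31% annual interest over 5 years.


Loan payment formula: PMT = PV × r / (1 − (1 + r)^(−n))
Monthly rate r = 0.0431/12 ≈ 0.00359167, n = 60 months
Denominator: 1 − (1 + 0.0431/12)^(−60) = 0.1935504
PMT = $470,258.69 × (0.0431/12) / 0.1935504
PMT = $8,726.47 per month

PMT = PV × r / (1-(1+r)^(-n)) = $8,726.47/month


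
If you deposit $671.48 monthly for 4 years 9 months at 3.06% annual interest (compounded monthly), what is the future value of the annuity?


Future value of an ordinary annuity: FV = PMT × ((1 + r)^n − 1) / r
Monthly rate r = 0.0306/12 = 0.00255, n = 57
FV = $671.48 × ((1 + 0.0306/12)^57 − 1) / (0.0306/12)
FV = $671.48 × 61.266794
FV = $41,139.43

FV = PMT × ((1+r)^n - 1)/r = $41,139.43


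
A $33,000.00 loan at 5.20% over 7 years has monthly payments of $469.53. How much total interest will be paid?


Total paid over the life of the loan = PMT × n.
Total paid = $469.53 × 84 = $39,440.52
Total interest = total paid − principal = $39,440.52 − $33,000.00 = $6,440.52

Total interest = (PMT × n) - PV = $6,440.52


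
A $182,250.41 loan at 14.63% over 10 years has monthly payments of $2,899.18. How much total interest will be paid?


Total paid over the life of the loan = PMT × n.
Total paid = $2,899.18 × 120 = $347,901.60
Total interest = total paid − principal = $347,901.60 − $182,250.41 = $165,651.19

Total interest = (PMT × n) - PV = $165,651.19


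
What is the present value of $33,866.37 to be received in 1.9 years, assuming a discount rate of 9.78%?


Present value formula: PV = FV / (1 + r)^t
PV = $33,866.37 / (1 + 0.0978)^1.9
PV = $33,866.37 / 1.193972
PV = $28,364.46

PV = FV / (1 + r)^t = $28,364.46


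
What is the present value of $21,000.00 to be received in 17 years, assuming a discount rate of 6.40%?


Present value formula: PV = FV / (1 + r)^t
PV = $21,000.00 / (1 + 0.064)^17
PV = $21,000.00 / 2.8708313
PV = $7,314.95

PV = FV / (1 + r)^t = $7,314.95


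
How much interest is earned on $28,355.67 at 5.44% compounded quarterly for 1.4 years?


Compound interest earned = final amount − principal.
A = P(1 + r/n)^(nt) = $28,355.67 × (1 + 0.0544/4)^(4 × 1.4) = $30,583.90
Interest = A − P = $30,583.90 − $28,355.67 = $2,228.23

Interest = A - P = $2,228.23


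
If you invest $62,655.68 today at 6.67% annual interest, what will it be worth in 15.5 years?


Future value formula: FV = PV × (1 + r)^t
FV = $62,655.68 × (1 + 0.0667)^15.5
FV = $62,655.68 × 2.72054287
FV = $170,457.46

FV = PV × (1 + r)^t = $170,457.46


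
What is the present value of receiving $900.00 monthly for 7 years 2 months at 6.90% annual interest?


Present value of an ordinary annuity: PV = PMT × (1 − (1 + r)^(−n)) / r
Monthly rate r = 0.069/12 = 0.00575, n = 86
PV = $900.00 × (1 − (1 + 0.069/12)^(−86)) / (0.069/12)
PV = $900.00 × 67.697370
PV = $60,927.63

PV = PMT × (1-(1+r)^(-n))/r = $60,927.63


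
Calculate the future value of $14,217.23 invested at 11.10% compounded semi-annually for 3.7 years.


Compound interest formula: A = P(1 + r/n)^(nt)
A = $14,217.23 × (1 + 0.111/2)^(2 × 3.7)
Growth factor: (1 + 0.111/2)^7.4 = 1.491389
A = $14,217.23 × 1.491389
A = $21,203.42

A = P(1 + r/n)^(nt) = $21,203.42


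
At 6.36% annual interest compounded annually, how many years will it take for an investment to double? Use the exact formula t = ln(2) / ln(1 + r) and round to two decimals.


Doubling condition: (1 + r)^t = 2
Take ln of both sides: t × ln(1 + r) = ln(2)
t = ln(2) / ln(1 + r)
t = 0.693147 / 0.061659
t = 11.24

t = ln(2) / ln(1 + r) = 11.24 years


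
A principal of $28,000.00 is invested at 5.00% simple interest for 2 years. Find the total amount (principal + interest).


Total amount formula: A = P(1 + rt) = P + P·r·t
Interest: I = P × r × t = $28,000.00 × 0.05 × 2 = $2,800.00
A = P + I = $28,000.00 + $2,800.00 = $30,800.00

A = P + I = P(1 + rt) = $30,800.00


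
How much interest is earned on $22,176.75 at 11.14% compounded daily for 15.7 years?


Compound interest earned = final amount − principal.
A = P(1 + r/n)^(nt) = $22,176.75 × (1 + 0.1114/365)^(365 × 15.7) = $127,454.27
Interest = A − P = $127,454.27 − $22,176.75 = $105,277.52

Interest = A - P = $105,277.52


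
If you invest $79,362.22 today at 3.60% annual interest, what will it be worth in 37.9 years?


Future value formula: FV = PV × (1 + r)^t
FV = $79,362.22 × (1 + 0.036)^37.9
FV = $79,362.22 × 3.8206278
FV = $303,213.50

FV = PV × (1 + r)^t = $303,213.50


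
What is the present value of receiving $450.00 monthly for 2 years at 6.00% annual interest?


Present value of an ordinary annuity: PV = PMT × (1 − (1 + r)^(−n)) / r
Monthly rate r = 0.06/12 = 0.005, n = 24
PV = $450.00 × (1 − (1 + 0.06/12)^(−24)) / (0.06/12)
PV = $450.00 × 22.562866
PV = $10,153.29

PV = PMT × (1-(1+r)^(-n))/r = $10,153.29


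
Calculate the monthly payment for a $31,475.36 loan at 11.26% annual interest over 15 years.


Loan payment formula: PMT = PV × r / (1 − (1 + r)^(−n))
Monthly rate r = 0.1126/12 ≈ 0.00938333, n = 180 months
Denominator: 1 − (1 + 0.1126/12)^(−180) = 0.813836
PMT = $31,475.36 × (0.1126/12) / 0.813836
PMT = $362.90 per month

PMT = PV × r / (1-(1+r)^(-n)) = $362.90/month


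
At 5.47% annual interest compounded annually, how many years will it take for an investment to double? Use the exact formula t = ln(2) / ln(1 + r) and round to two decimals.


Doubling condition: (1 + r)^t = 2
Take ln of both sides: t × ln(1 + r) = ln(2)
t = ln(2) / ln(1 + r)
t = 0.693147 / 0.053256
t = 13.02

t = ln(2) / ln(1 + r) = 13.02 years


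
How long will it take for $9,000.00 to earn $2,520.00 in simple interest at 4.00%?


Rearrange the simple interest formula for t:
I = P × r × t  ⇒  t = I / (P × r)
t = $2,520.00 / ($9,000.00 × 0.04)
t = 7

t = I/(P×r) = 7 years


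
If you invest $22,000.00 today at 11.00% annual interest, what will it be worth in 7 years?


Future value formula: FV = PV × (1 + r)^t
FV = $22,000.00 × (1 + 0.11)^7
FV = $22,000.00 × 2.076160
FV = $45,675.52

FV = PV × (1 + r)^t = $45,675.52


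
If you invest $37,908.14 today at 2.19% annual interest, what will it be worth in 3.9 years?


Future value formula: FV = PV × (1 + r)^t
FV = $37,908.14 × (1 + 0.0219)^3.9
FV = $37,908.14 × 1.088160
FV = $41,250.12

FV = PV × (1 + r)^t = $41,250.12


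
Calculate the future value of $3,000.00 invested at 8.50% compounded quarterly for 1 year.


Compound interest formula: A = P(1 + r/n)^(nt)
A = $3,000.00 × (1 + 0.085/4)^(4 × 1)
Growth factor: (1 + 0.085/4)^4 = 1.087748
A = $3,000.00 × 1.087748
A = $3,263.24

A = P(1 + r/n)^(nt) = $3,263.24


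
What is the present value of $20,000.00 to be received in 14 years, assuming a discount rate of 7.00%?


Present value formula: PV = FV / (1 + r)^t
PV = $20,000.00 / (1 + 0.07)^14
PV = $20,000.00 / 2.5785342
PV = $7,756.34

PV = FV / (1 + r)^t = $7,756.34


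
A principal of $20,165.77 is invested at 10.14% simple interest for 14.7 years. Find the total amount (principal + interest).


Total amount formula: A = P(1 + rt) = P + P·r·t
Interest: I = P × r × t = $20,165.77 × 0.1014 × 14.7 = $30,058.69
A = P + I = $20,165.77 + $30,058.69 = $50,224.46

A = P + I = P(1 + rt) = $50,224.46


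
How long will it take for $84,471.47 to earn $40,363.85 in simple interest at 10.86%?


Rearrange the simple interest formula for t:
I = P × r × t  ⇒  t = I / (P × r)
t = $40,363.85 / ($84,471.47 × 0.1086)
t = 4.4

t = I/(P×r) = 4.4 years


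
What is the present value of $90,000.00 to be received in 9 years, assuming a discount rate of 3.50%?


Present value formula: PV = FV / (1 + r)^t
PV = $90,000.00 / (1 + 0.035)^9
PV = $90,000.00 / 1.3628974
PV = $66,035.79

PV = FV / (1 + r)^t = $66,035.79


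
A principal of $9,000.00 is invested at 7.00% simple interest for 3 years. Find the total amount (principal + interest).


Total amount formula: A = P(1 + rt) = P + P·r·t
Interest: I = P × r × t = $9,000.00 × 0.07 × 3 = $1,890.00
A = P + I = $9,000.00 + $1,890.00 = $10,890.00

A = P + I = P(1 + rt) = $10,890.00


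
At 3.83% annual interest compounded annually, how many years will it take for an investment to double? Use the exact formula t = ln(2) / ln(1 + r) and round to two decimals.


Doubling condition: (1 + r)^t = 2
Take ln of both sides: t × ln(1 + r) = ln(2)
t = ln(2) / ln(1 + r)
t = 0.693147 / 0.037585
t = 18.44

t = ln(2) / ln(1 + r) = 18.44 years


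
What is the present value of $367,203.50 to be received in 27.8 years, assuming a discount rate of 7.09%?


Present value formula: PV = FV / (1 + r)^t
PV = $367,203.50 / (1 + 0.0709)^27.8
PV = $367,203.50 / 6.714597
PV = $54,687.35

PV = FV / (1 + r)^t = $54,687.35


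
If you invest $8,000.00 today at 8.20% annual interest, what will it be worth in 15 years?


Future value formula: FV = PV × (1 + r)^t
FV = $8,000.00 × (1 + 0.082)^15
FV = $8,000.00 × 3.261436
FV = $26,091.49

FV = PV × (1 + r)^t = $26,091.49


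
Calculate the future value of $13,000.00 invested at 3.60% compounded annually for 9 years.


Compound interest formula: A = P(1 + r/n)^(nt)
A = $13,000.00 × (1 + 0.036/1)^(1 × 9)
Growth factor: (1 + 0.036/1)^9 = 1.3747945
A = $13,000.00 × 1.3747945
A = $17,872.33

A = P(1 + r/n)^(nt) = $17,872.33


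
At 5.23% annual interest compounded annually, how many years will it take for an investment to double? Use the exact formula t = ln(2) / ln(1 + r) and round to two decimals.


Doubling condition: (1 + r)^t = 2
Take ln of both sides: t × ln(1 + r) = ln(2)
t = ln(2) / ln(1 + r)
t = 0.693147 / 0.050978
t = 13.60

t = ln(2) / ln(1 + r) = 13.60 years


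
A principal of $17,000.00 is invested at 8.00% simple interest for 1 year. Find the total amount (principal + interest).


Total amount formula: A = P(1 + rt) = P + P·r·t
Interest: I = P × r × t = $17,000.00 × 0.08 × 1 = $1,360.00
A = P + I = $17,000.00 + $1,360.00 = $18,360.00

A = P + I = P(1 + rt) = $18,360.00


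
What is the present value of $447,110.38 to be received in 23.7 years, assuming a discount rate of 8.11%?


Present value formula: PV = FV / (1 + r)^t
PV = $447,110.38 / (1 + 0.0811)^23.7
PV = $447,110.38 / 6.347768
PV = $70,435.84

PV = FV / (1 + r)^t = $70,435.84


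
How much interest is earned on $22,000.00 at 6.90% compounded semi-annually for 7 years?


Compound interest earned = final amount − principal.
A = P(1 + r/n)^(nt) = $22,000.00 × (1 + 0.069/2)^(2 × 7) = $35,371.19
Interest = A − P = $35,371.19 − $22,000.00 = $13,371.19

Interest = A - P = $13,371.19


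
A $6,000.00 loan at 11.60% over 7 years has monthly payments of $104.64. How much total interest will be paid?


Total paid over the life of the loan = PMT × n.
Total paid = $104.64 × 84 = $8,789.76
Total interest = total paid − principal = $8,789.76 − $6,000.00 = $2,789.76

Total interest = (PMT × n) - PV = $2,789.76


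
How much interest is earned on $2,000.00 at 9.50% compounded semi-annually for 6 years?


Compound interest earned = final amount − principal.
A = P(1 + r/n)^(nt) = $2,000.00 × (1 + 0.095/2)^(2 × 6) = $3,490.43
Interest = A − P = $3,490.43 − $2,000.00 = $1,490.43

Interest = A - P = $1,490.43


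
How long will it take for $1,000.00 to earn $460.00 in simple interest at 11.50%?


Rearrange the simple interest formula for t:
I = P × r × t  ⇒  t = I / (P × r)
t = $460.00 / ($1,000.00 × 0.115)
t = 4

t = I/(P×r) = 4 years


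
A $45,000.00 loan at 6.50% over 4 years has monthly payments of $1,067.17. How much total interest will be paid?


Total paid over the life of the loan = PMT × n.
Total paid = $1,067.17 × 48 = $51,224.16
Total interest = total paid − principal = $51,224.16 − $45,000.00 = $6,224.16

Total interest = (PMT × n) - PV = $6,224.16


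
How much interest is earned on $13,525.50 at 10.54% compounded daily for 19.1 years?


Compound interest earned = final amount − principal.
A = P(1 + r/n)^(nt) = $13,525.50 × (1 + 0.1054/365)^(365 × 19.1) = $101,233.14
Interest = A − P = $101,233.14 − $13,525.50 = $87,707.64

Interest = A - P = $87,707.64


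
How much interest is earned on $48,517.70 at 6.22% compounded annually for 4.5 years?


Compound interest earned = final amount − principal.
A = P(1 + r/n)^(nt) = $48,517.70 × (1 + 0.0622/1)^(1 × 4.5) = $63,654.42
Interest = A − P = $63,654.42 − $48,517.70 = $15,136.72

Interest = A - P = $15,136.72


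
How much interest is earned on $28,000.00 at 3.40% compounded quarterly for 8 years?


Compound interest earned = final amount − principal.
A = P(1 + r/n)^(nt) = $28,000.00 × (1 + 0.034/4)^(4 × 8) = $36,710.21
Interest = A − P = $36,710.21 − $28,000.00 = $8,710.21

Interest = A - P = $8,710.21


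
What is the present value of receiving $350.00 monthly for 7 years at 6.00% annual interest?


Present value of an ordinary annuity: PV = PMT × (1 − (1 + r)^(−n)) / r
Monthly rate r = 0.06/12 = 0.005, n = 84
PV = $350.00 × (1 − (1 + 0.06/12)^(−84)) / (0.06/12)
PV = $350.00 × 68.453042
PV = $23,958.56

PV = PMT × (1-(1+r)^(-n))/r = $23,958.56


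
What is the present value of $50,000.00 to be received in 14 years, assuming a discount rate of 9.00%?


Present value formula: PV = FV / (1 + r)^t
PV = $50,000.00 / (1 + 0.09)^14
PV = $50,000.00 / 3.341727
PV = $14,962.32

PV = FV / (1 + r)^t = $14,962.32


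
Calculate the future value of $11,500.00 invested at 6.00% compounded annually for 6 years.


Compound interest formula: A = P(1 + r/n)^(nt)
A = $11,500.00 × (1 + 0.06/1)^(1 × 6)
Growth factor: (1 + 0.06/1)^6 = 1.418519
A = $11,500.00 × 1.418519
A = $16,312.97

A = P(1 + r/n)^(nt) = $16,312.97


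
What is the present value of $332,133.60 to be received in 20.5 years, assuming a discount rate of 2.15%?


Present value formula: PV = FV / (1 + r)^t
PV = $332,133.60 / (1 + 0.0215)^20.5
PV = $332,133.60 / 1.5466306
PV = $214,746.56

PV = FV / (1 + r)^t = $214,746.56


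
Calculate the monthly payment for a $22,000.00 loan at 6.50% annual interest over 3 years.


Loan payment formula: PMT = PV × r / (1 − (1 + r)^(−n))
Monthly rate r = 0.065/12 ≈ 0.00541667, n = 36 months
Denominator: 1 − (1 + 0.065/12)^(−36) = 0.176732
PMT = $22,000.00 × (0.065/12) / 0.176732
PMT = $674.28 per month

PMT = PV × r / (1-(1+r)^(-n)) = $674.28/month


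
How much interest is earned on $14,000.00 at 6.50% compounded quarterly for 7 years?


Compound interest earned = final amount − principal.
A = P(1 + r/n)^(nt) = $14,000.00 × (1 + 0.065/4)^(4 × 7) = $21,985.87
Interest = A − P = $21,985.87 − $14,000.00 = $7,985.87

Interest = A - P = $7,985.87


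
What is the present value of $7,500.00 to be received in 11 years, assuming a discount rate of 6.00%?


Present value formula: PV = FV / (1 + r)^t
PV = $7,500.00 / (1 + 0.06)^11
PV = $7,500.00 / 1.898299
PV = $3,950.91

PV = FV / (1 + r)^t = $3,950.91


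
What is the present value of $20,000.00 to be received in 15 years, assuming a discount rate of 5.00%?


Present value formula: PV = FV / (1 + r)^t
PV = $20,000.00 / (1 + 0.05)^15
PV = $20,000.00 / 2.078928
PV = $9,620.34

PV = FV / (1 + r)^t = $9,620.34


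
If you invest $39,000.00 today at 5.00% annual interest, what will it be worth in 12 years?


Future value formula: FV = PV × (1 + r)^t
FV = $39,000.00 × (1 + 0.05)^12
FV = $39,000.00 × 1.7958563
FV = $70,038.40

FV = PV × (1 + r)^t = $70,038.40


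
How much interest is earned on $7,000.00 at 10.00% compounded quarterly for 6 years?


Compound interest earned = final amount − principal.
A = P(1 + r/n)^(nt) = $7,000.00 × (1 + 0.1/4)^(4 × 6) = $12,661.08
Interest = A − P = $12,661.08 − $7,000.00 = $5,661.08

Interest = A - P = $5,661.08


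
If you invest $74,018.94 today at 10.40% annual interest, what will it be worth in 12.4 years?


Future value formula: FV = PV × (1 + r)^t
FV = $74,018.94 × (1 + 0.104)^12.4
FV = $74,018.94 × 3.4104879
FV = $252,440.70

FV = PV × (1 + r)^t = $252,440.70


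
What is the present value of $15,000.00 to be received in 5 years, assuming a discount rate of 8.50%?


Present value formula: PV = FV / (1 + r)^t
PV = $15,000.00 / (1 + 0.085)^5
PV = $15,000.00 / 1.503657
PV = $9,975.68

PV = FV / (1 + r)^t = $9,975.68


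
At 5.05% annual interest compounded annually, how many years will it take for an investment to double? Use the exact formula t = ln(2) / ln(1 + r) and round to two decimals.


Doubling condition: (1 + r)^t = 2
Take ln of both sides: t × ln(1 + r) = ln(2)
t = ln(2) / ln(1 + r)
t = 0.693147 / 0.049266
t = 14.07

t = ln(2) / ln(1 + r) = 14.07 years


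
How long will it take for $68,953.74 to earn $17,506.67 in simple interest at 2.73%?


Rearrange the simple interest formula for t:
I = P × r × t  ⇒  t = I / (P × r)
t = $17,506.67 / ($68,953.74 × 0.0273)
t = 9.3

t = I/(P×r) = 9.3 years


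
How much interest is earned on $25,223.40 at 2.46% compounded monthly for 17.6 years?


Compound interest earned = final amount − principal.
A = P(1 + r/n)^(nt) = $25,223.40 × (1 + 0.0246/12)^(12 × 17.6) = $38,872.57
Interest = A − P = $38,872.57 − $25,223.40 = $13,649.17

Interest = A - P = $13,649.17


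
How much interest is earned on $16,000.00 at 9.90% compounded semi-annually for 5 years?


Compound interest earned = final amount − principal.
A = P(1 + r/n)^(nt) = $16,000.00 × (1 + 0.099/2)^(2 × 5) = $25,938.47
Interest = A − P = $25,938.47 − $16,000.00 = $9,938.47

Interest = A - P = $9,938.47


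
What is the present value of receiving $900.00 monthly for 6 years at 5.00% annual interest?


Present value of an ordinary annuity: PV = PMT × (1 − (1 + r)^(−n)) / r
Monthly rate r = 0.05/12 ≈ 0.00416667, n = 72
PV = $900.00 × (1 − (1 + 0.05/12)^(−72)) / (0.05/12)
PV = $900.00 × 62.092777
PV = $55,883.50

PV = PMT × (1-(1+r)^(-n))/r = $55,883.50


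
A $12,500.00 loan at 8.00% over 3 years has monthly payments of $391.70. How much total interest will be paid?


Total paid over the life of the loan = PMT × n.
Total paid = $391.70 × 36 = $14,101.20
Total interest = total paid − principal = $14,101.20 − $12,500.00 = $1,601.20

Total interest = (PMT × n) - PV = $1,601.20


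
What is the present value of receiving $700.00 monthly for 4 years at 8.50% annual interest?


Present value of an ordinary annuity: PV = PMT × (1 − (1 + r)^(−n)) / r
Monthly rate r = 0.085/12 ≈ 0.00708333, n = 48
PV = $700.00 × (1 − (1 + 0.085/12)^(−48)) / (0.085/12)
PV = $700.00 × 40.570744
PV = $28,399.52

PV = PMT × (1-(1+r)^(-n))/r = $28,399.52


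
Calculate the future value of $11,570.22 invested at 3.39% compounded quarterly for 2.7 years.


Compound interest formula: A = P(1 + r/n)^(nt)
A = $11,570.22 × (1 + 0.0339/4)^(4 × 2.7)
Growth factor: (1 + 0.0339/4)^10.8 = 1.095427
A = $11,570.22 × 1.095427
A = $12,674.33

A = P(1 + r/n)^(nt) = $12,674.33


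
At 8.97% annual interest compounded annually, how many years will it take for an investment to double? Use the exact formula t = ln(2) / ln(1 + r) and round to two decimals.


Doubling condition: (1 + r)^t = 2
Take ln of both sides: t × ln(1 + r) = ln(2)
t = ln(2) / ln(1 + r)
t = 0.693147 / 0.085902
t = 8.07

t = ln(2) / ln(1 + r) = 8.07 years


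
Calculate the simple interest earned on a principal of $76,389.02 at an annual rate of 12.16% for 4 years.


Simple interest formula: I = P × r × t
I = $76,389.02 × 0.1216 × 4
I = $37,155.62

I = P × r × t = $37,155.62


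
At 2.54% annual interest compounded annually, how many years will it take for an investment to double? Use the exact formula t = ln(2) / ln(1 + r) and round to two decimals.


Doubling condition: (1 + r)^t = 2
Take ln of both sides: t × ln(1 + r) = ln(2)
t = ln(2) / ln(1 + r)
t = 0.693147 / 0.025083
t = 27.63

t = ln(2) / ln(1 + r) = 27.63 years


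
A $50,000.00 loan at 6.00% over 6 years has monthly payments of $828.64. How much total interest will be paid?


Total paid over the life of the loan = PMT × n.
Total paid = $828.64 × 72 = $59,662.08
Total interest = total paid − principal = $59,662.08 − $50,000.00 = $9,662.08

Total interest = (PMT × n) - PV = $9,662.08


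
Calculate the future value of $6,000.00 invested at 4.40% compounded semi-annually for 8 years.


Compound interest formula: A = P(1 + r/n)^(nt)
A = $6,000.00 × (1 + 0.044/2)^(2 × 8)
Growth factor: (1 + 0.044/2)^16 = 1.416493
A = $6,000.00 × 1.416493
A = $8,498.96

A = P(1 + r/n)^(nt) = $8,498.96


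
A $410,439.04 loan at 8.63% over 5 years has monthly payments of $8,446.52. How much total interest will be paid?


Total paid over the life of the loan = PMT × n.
Total paid = $8,446.52 × 60 = $506,791.20
Total interest = total paid − principal = $506,791.20 − $410,439.04 = $96,352.16

Total interest = (PMT × n) - PV = $96,352.16


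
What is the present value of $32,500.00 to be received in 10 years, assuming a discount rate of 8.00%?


Present value formula: PV = FV / (1 + r)^t
PV = $32,500.00 / (1 + 0.08)^10
PV = $32,500.00 / 2.158925
PV = $15,053.79

PV = FV / (1 + r)^t = $15,053.79


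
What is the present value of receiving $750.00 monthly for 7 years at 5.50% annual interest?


Present value of an ordinary annuity: PV = PMT × (1 − (1 + r)^(−n)) / r
Monthly rate r = 0.055/12 ≈ 0.00458333, n = 84
PV = $750.00 × (1 − (1 + 0.055/12)^(−84)) / (0.055/12)
PV = $750.00 × 69.589216
PV = $52,191.91

PV = PMT × (1-(1+r)^(-n))/r = $52,191.91


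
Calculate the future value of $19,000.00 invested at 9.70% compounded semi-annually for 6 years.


Compound interest formula: A = P(1 + r/n)^(nt)
A = $19,000.00 × (1 + 0.097/2)^(2 × 6)
Growth factor: (1 + 0.097/2)^12 = 1.765311
A = $19,000.00 × 1.765311
A = $33,540.91

A = P(1 + r/n)^(nt) = $33,540.91


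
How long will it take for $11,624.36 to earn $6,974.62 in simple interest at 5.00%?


Rearrange the simple interest formula for t:
I = P × r × t  ⇒  t = I / (P × r)
t = $6,974.62 / ($11,624.36 × 0.05)
t = 12

t = I/(P×r) = 12 years


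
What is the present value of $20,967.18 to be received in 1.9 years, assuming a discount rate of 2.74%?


Present value formula: PV = FV / (1 + r)^t
PV = $20,967.18 / (1 + 0.0274)^1.9
PV = $20,967.18 / 1.0527013
PV = $19,917.50

PV = FV / (1 + r)^t = $19,917.50


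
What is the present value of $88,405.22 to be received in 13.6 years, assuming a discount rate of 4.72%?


Present value formula: PV = FV / (1 + r)^t
PV = $88,405.22 / (1 + 0.0472)^13.6
PV = $88,405.22 / 1.8724189
PV = $47,214.45

PV = FV / (1 + r)^t = $47,214.45


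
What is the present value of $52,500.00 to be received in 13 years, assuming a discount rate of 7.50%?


Present value formula: PV = FV / (1 + r)^t
PV = $52,500.00 / (1 + 0.075)^13
PV = $52,500.00 / 2.560413
PV = $20,504.50

PV = FV / (1 + r)^t = $20,504.50


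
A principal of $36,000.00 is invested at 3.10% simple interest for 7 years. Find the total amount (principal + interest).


Total amount formula: A = P(1 + rt) = P + P·r·t
Interest: I = P × r × t = $36,000.00 × 0.031 × 7 = $7,812.00
A = P + I = $36,000.00 + $7,812.00 = $43,812.00

A = P + I = P(1 + rt) = $43,812.00


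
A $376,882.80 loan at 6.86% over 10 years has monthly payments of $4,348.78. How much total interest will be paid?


Total paid over the life of the loan = PMT × n.
Total paid = $4,348.78 × 120 = $521,853.60
Total interest = total paid − principal = $521,853.60 − $376,882.80 = $144,970.80

Total interest = (PMT × n) - PV = $144,970.80


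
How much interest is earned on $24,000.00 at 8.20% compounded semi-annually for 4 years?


Compound interest earned = final amount − principal.
A = P(1 + r/n)^(nt) = $24,000.00 × (1 + 0.082/2)^(2 × 4) = $33,099.17
Interest = A − P = $33,099.17 − $24,000.00 = $9,099.17

Interest = A - P = $9,099.17


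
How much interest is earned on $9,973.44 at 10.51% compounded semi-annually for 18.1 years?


Compound interest earned = final amount − principal.
A = P(1 + r/n)^(nt) = $9,973.44 × (1 + 0.1051/2)^(2 × 18.1) = $63,684.25
Interest = A − P = $63,684.25 − $9,973.44 = $53,710.81

Interest = A - P = $53,710.81


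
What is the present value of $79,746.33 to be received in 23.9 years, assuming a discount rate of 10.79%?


Present value formula: PV = FV / (1 + r)^t
PV = $79,746.33 / (1 + 0.1079)^23.9
PV = $79,746.33 / 11.576131
PV = $6,888.86

PV = FV / (1 + r)^t = $6,888.86


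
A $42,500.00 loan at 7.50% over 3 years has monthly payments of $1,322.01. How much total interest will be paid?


Total paid over the life of the loan = PMT × n.
Total paid = $1,322.01 × 36 = $47,592.36
Total interest = total paid − principal = $47,592.36 − $42,500.00 = $5,092.36

Total interest = (PMT × n) - PV = $5,092.36


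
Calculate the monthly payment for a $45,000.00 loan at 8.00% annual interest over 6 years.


Loan payment formula: PMT = PV × r / (1 − (1 + r)^(−n))
Monthly rate r = 0.08/12 ≈ 0.00666667, n = 72 months
Denominator: 1 − (1 + 0.08/12)^(−72) = 0.380230
PMT = $45,000.00 × (0.08/12) / 0.380230
PMT = $789.00 per month

PMT = PV × r / (1-(1+r)^(-n)) = $789.00/month


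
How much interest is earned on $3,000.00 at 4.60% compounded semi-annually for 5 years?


Compound interest earned = final amount − principal.
A = P(1 + r/n)^(nt) = $3,000.00 × (1 + 0.046/2)^(2 × 5) = $3,765.98
Interest = A − P = $3,765.98 − $3,000.00 = $765.98

Interest = A - P = $765.98


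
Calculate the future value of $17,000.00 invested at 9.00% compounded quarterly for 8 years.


Compound interest formula: A = P(1 + r/n)^(nt)
A = $17,000.00 × (1 + 0.09/4)^(4 × 8)
Growth factor: (1 + 0.09/4)^32 = 2.038103
A = $17,000.00 × 2.038103
A = $34,647.75

A = P(1 + r/n)^(nt) = $34,647.75


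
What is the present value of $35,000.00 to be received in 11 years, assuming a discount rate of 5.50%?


Present value formula: PV = FV / (1 + r)^t
PV = $35,000.00 / (1 + 0.055)^11
PV = $35,000.00 / 1.802092
PV = $19,421.87

PV = FV / (1 + r)^t = $19,421.87


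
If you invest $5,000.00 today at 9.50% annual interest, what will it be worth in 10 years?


Future value formula: FV = PV × (1 + r)^t
FV = $5,000.00 × (1 + 0.095)^10
FV = $5,000.00 × 2.478228
FV = $12,391.14

FV = PV × (1 + r)^t = $12,391.14


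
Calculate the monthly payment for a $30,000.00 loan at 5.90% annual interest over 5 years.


Loan payment formula: PMT = PV × r / (1 − (1 + r)^(−n))
Monthly rate r = 0.059/12 ≈ 0.00491667, n = 60 months
Denominator: 1 − (1 + 0.059/12)^(−60) = 0.254930
PMT = $30,000.00 × (0.059/12) / 0.254930
PMT = $578.59 per month

PMT = PV × r / (1-(1+r)^(-n)) = $578.59/month


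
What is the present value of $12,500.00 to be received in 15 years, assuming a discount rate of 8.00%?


Present value formula: PV = FV / (1 + r)^t
PV = $12,500.00 / (1 + 0.08)^15
PV = $12,500.00 / 3.172169
PV = $3,940.52

PV = FV / (1 + r)^t = $3,940.52


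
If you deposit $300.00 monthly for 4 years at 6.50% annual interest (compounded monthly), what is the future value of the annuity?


Future value of an ordinary annuity: FV = PMT × ((1 + r)^n − 1) / r
Monthly rate r = 0.065/12 ≈ 0.00541667, n = 48
FV = $300.00 × ((1 + 0.065/12)^48 − 1) / (0.065/12)
FV = $300.00 × 54.649927
FV = $16,394.98

FV = PMT × ((1+r)^n - 1)/r = $16,394.98


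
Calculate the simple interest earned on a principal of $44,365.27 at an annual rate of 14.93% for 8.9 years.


Simple interest formula: I = P × r × t
I = $44,365.27 × 0.1493 × 8.9
I = $58,951.24

I = P × r × t = $58,951.24


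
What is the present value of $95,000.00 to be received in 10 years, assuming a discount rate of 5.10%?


Present value formula: PV = FV / (1 + r)^t
PV = $95,000.00 / (1 + 0.051)^10
PV = $95,000.00 / 1.6444746
PV = $57,769.21

PV = FV / (1 + r)^t = $57,769.21


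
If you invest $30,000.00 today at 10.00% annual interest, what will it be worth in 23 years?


Future value formula: FV = PV × (1 + r)^t
FV = $30,000.00 × (1 + 0.1)^23
FV = $30,000.00 × 8.9543024
FV = $268,629.07

FV = PV × (1 + r)^t = $268,629.07


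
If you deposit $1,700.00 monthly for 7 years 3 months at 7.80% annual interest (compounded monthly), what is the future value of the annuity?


Future value of an ordinary annuity: FV = PMT × ((1 + r)^n − 1) / r
Monthly rate r = 0.078/12 = 0.0065, n = 87
FV = $1,700.00 × ((1 + 0.078/12)^87 − 1) / (0.078/12)
FV = $1,700.00 × 116.478363
FV = $198,013.22

FV = PMT × ((1+r)^n - 1)/r = $198,013.22


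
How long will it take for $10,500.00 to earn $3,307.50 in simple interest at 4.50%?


Rearrange the simple interest formula for t:
I = P × r × t  ⇒  t = I / (P × r)
t = $3,307.50 / ($10,500.00 × 0.045)
t = 7

t = I/(P×r) = 7 years


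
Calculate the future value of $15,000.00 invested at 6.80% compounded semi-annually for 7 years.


Compound interest formula: A = P(1 + r/n)^(nt)
A = $15,000.00 × (1 + 0.068/2)^(2 × 7)
Growth factor: (1 + 0.068/2)^14 = 1.596936
A = $15,000.00 × 1.596936
A = $23,954.04

A = P(1 + r/n)^(nt) = $23,954.04


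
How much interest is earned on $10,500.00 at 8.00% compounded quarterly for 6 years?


Compound interest earned = final amount − principal.
A = P(1 + r/n)^(nt) = $10,500.00 × (1 + 0.08/4)^(4 × 6) = $16,888.59
Interest = A − P = $16,888.59 − $10,500.00 = $6,388.59

Interest = A - P = $6,388.59


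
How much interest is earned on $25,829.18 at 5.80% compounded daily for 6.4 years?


Compound interest earned = final amount − principal.
A = P(1 + r/n)^(nt) = $25,829.18 × (1 + 0.058/365)^(365 × 6.4) = $37,437.59
Interest = A − P = $37,437.59 − $25,829.18 = $11,608.41

Interest = A - P = $11,608.41


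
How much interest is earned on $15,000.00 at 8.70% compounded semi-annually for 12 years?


Compound interest earned = final amount − principal.
A = P(1 + r/n)^(nt) = $15,000.00 × (1 + 0.087/2)^(2 × 12) = $41,678.31
Interest = A − P = $41,678.31 − $15,000.00 = $26,678.31

Interest = A - P = $26,678.31


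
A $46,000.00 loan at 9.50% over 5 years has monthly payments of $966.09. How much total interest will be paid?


Total paid over the life of the loan = PMT × n.
Total paid = $966.09 × 60 = $57,965.40
Total interest = total paid − principal = $57,965.40 − $46,000.00 = $11,965.40

Total interest = (PMT × n) - PV = $11,965.40


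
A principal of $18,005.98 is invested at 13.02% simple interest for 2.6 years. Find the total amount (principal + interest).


Total amount formula: A = P(1 + rt) = P + P·r·t
Interest: I = P × r × t = $18,005.98 × 0.1302 × 2.6 = $6,095.38
A = P + I = $18,005.98 + $6,095.38 = $24,101.36

A = P + I = P(1 + rt) = $24,101.36


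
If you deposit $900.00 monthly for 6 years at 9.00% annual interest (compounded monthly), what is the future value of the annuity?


Future value of an ordinary annuity: FV = PMT × ((1 + r)^n − 1) / r
Monthly rate r = 0.09/12 = 0.0075, n = 72
FV = $900.00 × ((1 + 0.09/12)^72 − 1) / (0.09/12)
FV = $900.00 × 95.0070276
FV = $85,506.32

FV = PMT × ((1+r)^n - 1)/r = $85,506.32


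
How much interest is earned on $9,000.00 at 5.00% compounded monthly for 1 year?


Compound interest earned = final amount − principal.
A = P(1 + r/n)^(nt) = $9,000.00 × (1 + 0.05/12)^(12 × 1) = $9,460.46
Interest = A − P = $9,460.46 − $9,000.00 = $460.46

Interest = A - P = $460.46


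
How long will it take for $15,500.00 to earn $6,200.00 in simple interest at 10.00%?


Rearrange the simple interest formula for t:
I = P × r × t  ⇒  t = I / (P × r)
t = $6,200.00 / ($15,500.00 × 0.1)
t = 4

t = I/(P×r) = 4 years


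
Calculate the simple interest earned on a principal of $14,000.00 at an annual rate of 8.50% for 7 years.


Simple interest formula: I = P × r × t
I = $14,000.00 × 0.085 × 7
I = $8,330.00

I = P × r × t = $8,330.00


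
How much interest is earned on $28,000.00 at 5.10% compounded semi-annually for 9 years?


Compound interest earned = final amount − principal.
A = P(1 + r/n)^(nt) = $28,000.00 × (1 + 0.051/2)^(2 × 9) = $44,055.49
Interest = A − P = $44,055.49 − $28,000.00 = $16,055.49

Interest = A - P = $16,055.49


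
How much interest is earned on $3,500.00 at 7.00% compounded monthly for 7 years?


Compound interest earned = final amount − principal.
A = P(1 + r/n)^(nt) = $3,500.00 × (1 + 0.07/12)^(12 × 7) = $5,704.98
Interest = A − P = $5,704.98 − $3,500.00 = $2,204.98

Interest = A - P = $2,204.98


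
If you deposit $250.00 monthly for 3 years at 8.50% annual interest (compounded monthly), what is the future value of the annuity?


Future value of an ordinary annuity: FV = PMT × ((1 + r)^n − 1) / r
Monthly rate r = 0.085/12 ≈ 0.00708333, n = 36
FV = $250.00 × ((1 + 0.085/12)^36 − 1) / (0.085/12)
FV = $250.00 × 40.842659
FV = $10,210.66

FV = PMT × ((1+r)^n - 1)/r = $10,210.66


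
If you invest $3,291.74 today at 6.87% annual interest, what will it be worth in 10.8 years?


Future value formula: FV = PV × (1 + r)^t
FV = $3,291.74 × (1 + 0.0687)^10.8
FV = $3,291.74 × 2.049476
FV = $6,746.34

FV = PV × (1 + r)^t = $6,746.34


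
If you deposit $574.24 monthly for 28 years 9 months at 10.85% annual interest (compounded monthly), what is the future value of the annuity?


Future value of an ordinary annuity: FV = PMT × ((1 + r)^n − 1) / r
Monthly rate r = 0.1085/12 ≈ 0.00904167, n = 345
FV = $574.24 × ((1 + 0.1085/12)^345 − 1) / (0.1085/12)
FV = $574.24 × 2357.661627
FV = $1,353,863.61

FV = PMT × ((1+r)^n - 1)/r = $1,353,863.61


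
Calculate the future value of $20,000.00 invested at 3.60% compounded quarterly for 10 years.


Compound interest formula: A = P(1 + r/n)^(nt)
A = $20,000.00 × (1 + 0.036/4)^(4 × 10)
Growth factor: (1 + 0.036/4)^40 = 1.431023
A = $20,000.00 × 1.431023
A = $28,620.46

A = P(1 + r/n)^(nt) = $28,620.46
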